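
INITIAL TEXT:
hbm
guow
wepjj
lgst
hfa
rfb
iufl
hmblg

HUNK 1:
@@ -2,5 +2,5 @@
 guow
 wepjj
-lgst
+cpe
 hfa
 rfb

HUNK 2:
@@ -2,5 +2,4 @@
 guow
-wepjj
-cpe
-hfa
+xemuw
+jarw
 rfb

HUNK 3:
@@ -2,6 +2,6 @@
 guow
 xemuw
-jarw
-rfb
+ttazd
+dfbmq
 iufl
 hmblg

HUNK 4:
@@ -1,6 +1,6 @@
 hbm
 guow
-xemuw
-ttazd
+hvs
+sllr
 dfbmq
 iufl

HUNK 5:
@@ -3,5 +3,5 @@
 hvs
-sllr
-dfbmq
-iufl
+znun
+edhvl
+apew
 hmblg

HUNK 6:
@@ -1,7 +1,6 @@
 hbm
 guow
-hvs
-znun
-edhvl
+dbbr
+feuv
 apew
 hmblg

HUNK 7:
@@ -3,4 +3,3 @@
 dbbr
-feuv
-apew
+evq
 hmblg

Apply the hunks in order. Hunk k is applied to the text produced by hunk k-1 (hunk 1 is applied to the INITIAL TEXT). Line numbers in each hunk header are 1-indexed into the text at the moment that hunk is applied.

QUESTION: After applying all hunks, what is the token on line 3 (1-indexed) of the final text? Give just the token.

Answer: dbbr

Derivation:
Hunk 1: at line 2 remove [lgst] add [cpe] -> 8 lines: hbm guow wepjj cpe hfa rfb iufl hmblg
Hunk 2: at line 2 remove [wepjj,cpe,hfa] add [xemuw,jarw] -> 7 lines: hbm guow xemuw jarw rfb iufl hmblg
Hunk 3: at line 2 remove [jarw,rfb] add [ttazd,dfbmq] -> 7 lines: hbm guow xemuw ttazd dfbmq iufl hmblg
Hunk 4: at line 1 remove [xemuw,ttazd] add [hvs,sllr] -> 7 lines: hbm guow hvs sllr dfbmq iufl hmblg
Hunk 5: at line 3 remove [sllr,dfbmq,iufl] add [znun,edhvl,apew] -> 7 lines: hbm guow hvs znun edhvl apew hmblg
Hunk 6: at line 1 remove [hvs,znun,edhvl] add [dbbr,feuv] -> 6 lines: hbm guow dbbr feuv apew hmblg
Hunk 7: at line 3 remove [feuv,apew] add [evq] -> 5 lines: hbm guow dbbr evq hmblg
Final line 3: dbbr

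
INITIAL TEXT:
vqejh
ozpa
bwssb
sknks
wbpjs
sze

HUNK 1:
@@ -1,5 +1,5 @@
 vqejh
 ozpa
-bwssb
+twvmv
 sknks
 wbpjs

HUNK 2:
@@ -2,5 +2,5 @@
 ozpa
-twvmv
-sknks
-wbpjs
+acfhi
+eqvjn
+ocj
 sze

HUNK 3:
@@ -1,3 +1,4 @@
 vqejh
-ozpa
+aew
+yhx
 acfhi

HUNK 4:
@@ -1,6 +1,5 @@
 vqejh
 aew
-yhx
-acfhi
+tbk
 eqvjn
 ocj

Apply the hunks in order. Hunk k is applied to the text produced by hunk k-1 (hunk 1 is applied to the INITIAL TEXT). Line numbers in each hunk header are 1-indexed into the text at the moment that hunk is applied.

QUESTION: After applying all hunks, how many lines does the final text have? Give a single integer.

Answer: 6

Derivation:
Hunk 1: at line 1 remove [bwssb] add [twvmv] -> 6 lines: vqejh ozpa twvmv sknks wbpjs sze
Hunk 2: at line 2 remove [twvmv,sknks,wbpjs] add [acfhi,eqvjn,ocj] -> 6 lines: vqejh ozpa acfhi eqvjn ocj sze
Hunk 3: at line 1 remove [ozpa] add [aew,yhx] -> 7 lines: vqejh aew yhx acfhi eqvjn ocj sze
Hunk 4: at line 1 remove [yhx,acfhi] add [tbk] -> 6 lines: vqejh aew tbk eqvjn ocj sze
Final line count: 6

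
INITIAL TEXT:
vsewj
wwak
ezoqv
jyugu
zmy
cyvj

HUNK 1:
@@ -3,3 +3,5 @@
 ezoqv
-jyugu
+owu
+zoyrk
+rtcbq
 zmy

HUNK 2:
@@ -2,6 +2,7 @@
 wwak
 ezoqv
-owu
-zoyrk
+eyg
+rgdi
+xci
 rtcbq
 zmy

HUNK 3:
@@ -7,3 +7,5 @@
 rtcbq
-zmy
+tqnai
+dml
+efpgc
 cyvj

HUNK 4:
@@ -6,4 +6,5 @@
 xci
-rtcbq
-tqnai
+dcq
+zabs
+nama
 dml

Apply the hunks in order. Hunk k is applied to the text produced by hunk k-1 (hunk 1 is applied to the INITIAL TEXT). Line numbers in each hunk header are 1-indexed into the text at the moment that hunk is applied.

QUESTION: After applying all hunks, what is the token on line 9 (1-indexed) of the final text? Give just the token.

Hunk 1: at line 3 remove [jyugu] add [owu,zoyrk,rtcbq] -> 8 lines: vsewj wwak ezoqv owu zoyrk rtcbq zmy cyvj
Hunk 2: at line 2 remove [owu,zoyrk] add [eyg,rgdi,xci] -> 9 lines: vsewj wwak ezoqv eyg rgdi xci rtcbq zmy cyvj
Hunk 3: at line 7 remove [zmy] add [tqnai,dml,efpgc] -> 11 lines: vsewj wwak ezoqv eyg rgdi xci rtcbq tqnai dml efpgc cyvj
Hunk 4: at line 6 remove [rtcbq,tqnai] add [dcq,zabs,nama] -> 12 lines: vsewj wwak ezoqv eyg rgdi xci dcq zabs nama dml efpgc cyvj
Final line 9: nama

Answer: nama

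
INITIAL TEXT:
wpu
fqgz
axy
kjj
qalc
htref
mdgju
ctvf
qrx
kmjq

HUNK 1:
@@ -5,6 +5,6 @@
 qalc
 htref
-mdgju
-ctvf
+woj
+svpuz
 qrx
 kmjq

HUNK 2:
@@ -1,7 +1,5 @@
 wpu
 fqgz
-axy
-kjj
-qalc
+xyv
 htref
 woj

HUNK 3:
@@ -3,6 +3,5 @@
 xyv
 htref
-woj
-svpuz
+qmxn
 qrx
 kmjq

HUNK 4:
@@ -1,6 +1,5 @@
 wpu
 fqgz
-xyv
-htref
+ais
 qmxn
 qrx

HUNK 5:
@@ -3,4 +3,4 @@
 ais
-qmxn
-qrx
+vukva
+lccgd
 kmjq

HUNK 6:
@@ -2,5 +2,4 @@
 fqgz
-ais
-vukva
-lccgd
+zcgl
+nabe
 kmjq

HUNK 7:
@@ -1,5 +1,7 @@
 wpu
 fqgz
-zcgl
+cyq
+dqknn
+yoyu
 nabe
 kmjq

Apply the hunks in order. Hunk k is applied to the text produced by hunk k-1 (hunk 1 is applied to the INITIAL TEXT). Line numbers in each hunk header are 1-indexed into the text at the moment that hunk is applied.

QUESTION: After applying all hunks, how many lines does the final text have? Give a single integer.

Hunk 1: at line 5 remove [mdgju,ctvf] add [woj,svpuz] -> 10 lines: wpu fqgz axy kjj qalc htref woj svpuz qrx kmjq
Hunk 2: at line 1 remove [axy,kjj,qalc] add [xyv] -> 8 lines: wpu fqgz xyv htref woj svpuz qrx kmjq
Hunk 3: at line 3 remove [woj,svpuz] add [qmxn] -> 7 lines: wpu fqgz xyv htref qmxn qrx kmjq
Hunk 4: at line 1 remove [xyv,htref] add [ais] -> 6 lines: wpu fqgz ais qmxn qrx kmjq
Hunk 5: at line 3 remove [qmxn,qrx] add [vukva,lccgd] -> 6 lines: wpu fqgz ais vukva lccgd kmjq
Hunk 6: at line 2 remove [ais,vukva,lccgd] add [zcgl,nabe] -> 5 lines: wpu fqgz zcgl nabe kmjq
Hunk 7: at line 1 remove [zcgl] add [cyq,dqknn,yoyu] -> 7 lines: wpu fqgz cyq dqknn yoyu nabe kmjq
Final line count: 7

Answer: 7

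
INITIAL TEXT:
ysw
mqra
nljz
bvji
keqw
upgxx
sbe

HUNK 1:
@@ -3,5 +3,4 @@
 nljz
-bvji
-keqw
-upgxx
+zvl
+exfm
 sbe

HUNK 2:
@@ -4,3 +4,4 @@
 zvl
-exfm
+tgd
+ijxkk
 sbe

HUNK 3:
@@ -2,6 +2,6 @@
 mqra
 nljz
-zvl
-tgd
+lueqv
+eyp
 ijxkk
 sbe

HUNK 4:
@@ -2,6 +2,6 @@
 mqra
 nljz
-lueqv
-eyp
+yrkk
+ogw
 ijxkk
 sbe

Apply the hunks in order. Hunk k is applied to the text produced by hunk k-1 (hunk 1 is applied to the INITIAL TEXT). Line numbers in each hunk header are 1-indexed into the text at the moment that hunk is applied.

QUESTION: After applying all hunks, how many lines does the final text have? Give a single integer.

Answer: 7

Derivation:
Hunk 1: at line 3 remove [bvji,keqw,upgxx] add [zvl,exfm] -> 6 lines: ysw mqra nljz zvl exfm sbe
Hunk 2: at line 4 remove [exfm] add [tgd,ijxkk] -> 7 lines: ysw mqra nljz zvl tgd ijxkk sbe
Hunk 3: at line 2 remove [zvl,tgd] add [lueqv,eyp] -> 7 lines: ysw mqra nljz lueqv eyp ijxkk sbe
Hunk 4: at line 2 remove [lueqv,eyp] add [yrkk,ogw] -> 7 lines: ysw mqra nljz yrkk ogw ijxkk sbe
Final line count: 7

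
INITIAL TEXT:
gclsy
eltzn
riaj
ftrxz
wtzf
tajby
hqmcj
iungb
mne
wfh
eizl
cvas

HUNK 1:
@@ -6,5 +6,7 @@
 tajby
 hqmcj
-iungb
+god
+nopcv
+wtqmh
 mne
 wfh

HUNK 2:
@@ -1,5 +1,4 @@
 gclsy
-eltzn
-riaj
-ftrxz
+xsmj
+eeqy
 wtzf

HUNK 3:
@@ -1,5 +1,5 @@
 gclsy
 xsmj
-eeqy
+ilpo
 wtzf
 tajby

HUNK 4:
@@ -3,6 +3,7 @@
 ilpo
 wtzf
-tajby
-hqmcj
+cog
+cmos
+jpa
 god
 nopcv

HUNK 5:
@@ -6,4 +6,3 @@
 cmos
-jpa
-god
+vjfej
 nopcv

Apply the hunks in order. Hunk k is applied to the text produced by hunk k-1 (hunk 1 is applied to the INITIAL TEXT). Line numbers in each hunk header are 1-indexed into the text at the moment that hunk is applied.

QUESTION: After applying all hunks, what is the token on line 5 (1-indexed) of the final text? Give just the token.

Answer: cog

Derivation:
Hunk 1: at line 6 remove [iungb] add [god,nopcv,wtqmh] -> 14 lines: gclsy eltzn riaj ftrxz wtzf tajby hqmcj god nopcv wtqmh mne wfh eizl cvas
Hunk 2: at line 1 remove [eltzn,riaj,ftrxz] add [xsmj,eeqy] -> 13 lines: gclsy xsmj eeqy wtzf tajby hqmcj god nopcv wtqmh mne wfh eizl cvas
Hunk 3: at line 1 remove [eeqy] add [ilpo] -> 13 lines: gclsy xsmj ilpo wtzf tajby hqmcj god nopcv wtqmh mne wfh eizl cvas
Hunk 4: at line 3 remove [tajby,hqmcj] add [cog,cmos,jpa] -> 14 lines: gclsy xsmj ilpo wtzf cog cmos jpa god nopcv wtqmh mne wfh eizl cvas
Hunk 5: at line 6 remove [jpa,god] add [vjfej] -> 13 lines: gclsy xsmj ilpo wtzf cog cmos vjfej nopcv wtqmh mne wfh eizl cvas
Final line 5: cog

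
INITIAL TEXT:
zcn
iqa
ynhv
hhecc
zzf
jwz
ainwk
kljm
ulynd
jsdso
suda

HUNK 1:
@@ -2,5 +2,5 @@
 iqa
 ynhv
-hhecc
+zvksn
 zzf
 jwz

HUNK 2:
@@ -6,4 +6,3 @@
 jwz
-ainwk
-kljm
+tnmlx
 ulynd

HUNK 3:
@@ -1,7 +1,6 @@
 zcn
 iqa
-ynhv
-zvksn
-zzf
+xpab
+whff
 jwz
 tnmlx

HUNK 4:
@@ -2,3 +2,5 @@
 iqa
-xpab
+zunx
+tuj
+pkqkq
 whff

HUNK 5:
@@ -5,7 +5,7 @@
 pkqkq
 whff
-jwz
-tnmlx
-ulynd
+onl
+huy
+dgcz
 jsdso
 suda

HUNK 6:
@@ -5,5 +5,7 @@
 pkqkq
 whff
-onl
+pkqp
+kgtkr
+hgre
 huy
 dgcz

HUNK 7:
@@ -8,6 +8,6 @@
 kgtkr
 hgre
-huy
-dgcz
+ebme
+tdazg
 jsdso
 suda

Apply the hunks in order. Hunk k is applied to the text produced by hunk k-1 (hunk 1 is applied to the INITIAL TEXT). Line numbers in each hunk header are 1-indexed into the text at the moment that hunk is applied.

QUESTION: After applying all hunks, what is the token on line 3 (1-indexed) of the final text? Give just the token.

Hunk 1: at line 2 remove [hhecc] add [zvksn] -> 11 lines: zcn iqa ynhv zvksn zzf jwz ainwk kljm ulynd jsdso suda
Hunk 2: at line 6 remove [ainwk,kljm] add [tnmlx] -> 10 lines: zcn iqa ynhv zvksn zzf jwz tnmlx ulynd jsdso suda
Hunk 3: at line 1 remove [ynhv,zvksn,zzf] add [xpab,whff] -> 9 lines: zcn iqa xpab whff jwz tnmlx ulynd jsdso suda
Hunk 4: at line 2 remove [xpab] add [zunx,tuj,pkqkq] -> 11 lines: zcn iqa zunx tuj pkqkq whff jwz tnmlx ulynd jsdso suda
Hunk 5: at line 5 remove [jwz,tnmlx,ulynd] add [onl,huy,dgcz] -> 11 lines: zcn iqa zunx tuj pkqkq whff onl huy dgcz jsdso suda
Hunk 6: at line 5 remove [onl] add [pkqp,kgtkr,hgre] -> 13 lines: zcn iqa zunx tuj pkqkq whff pkqp kgtkr hgre huy dgcz jsdso suda
Hunk 7: at line 8 remove [huy,dgcz] add [ebme,tdazg] -> 13 lines: zcn iqa zunx tuj pkqkq whff pkqp kgtkr hgre ebme tdazg jsdso suda
Final line 3: zunx

Answer: zunx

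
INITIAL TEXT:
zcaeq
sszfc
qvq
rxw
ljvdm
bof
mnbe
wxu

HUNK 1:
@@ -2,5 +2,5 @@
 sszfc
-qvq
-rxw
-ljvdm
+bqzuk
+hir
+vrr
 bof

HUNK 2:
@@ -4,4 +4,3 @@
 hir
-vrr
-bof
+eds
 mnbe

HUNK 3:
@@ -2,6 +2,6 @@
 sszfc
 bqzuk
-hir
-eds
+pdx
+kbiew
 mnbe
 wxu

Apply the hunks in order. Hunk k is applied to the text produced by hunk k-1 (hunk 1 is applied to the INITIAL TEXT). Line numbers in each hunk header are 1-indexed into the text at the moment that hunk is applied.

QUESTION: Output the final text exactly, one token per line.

Answer: zcaeq
sszfc
bqzuk
pdx
kbiew
mnbe
wxu

Derivation:
Hunk 1: at line 2 remove [qvq,rxw,ljvdm] add [bqzuk,hir,vrr] -> 8 lines: zcaeq sszfc bqzuk hir vrr bof mnbe wxu
Hunk 2: at line 4 remove [vrr,bof] add [eds] -> 7 lines: zcaeq sszfc bqzuk hir eds mnbe wxu
Hunk 3: at line 2 remove [hir,eds] add [pdx,kbiew] -> 7 lines: zcaeq sszfc bqzuk pdx kbiew mnbe wxu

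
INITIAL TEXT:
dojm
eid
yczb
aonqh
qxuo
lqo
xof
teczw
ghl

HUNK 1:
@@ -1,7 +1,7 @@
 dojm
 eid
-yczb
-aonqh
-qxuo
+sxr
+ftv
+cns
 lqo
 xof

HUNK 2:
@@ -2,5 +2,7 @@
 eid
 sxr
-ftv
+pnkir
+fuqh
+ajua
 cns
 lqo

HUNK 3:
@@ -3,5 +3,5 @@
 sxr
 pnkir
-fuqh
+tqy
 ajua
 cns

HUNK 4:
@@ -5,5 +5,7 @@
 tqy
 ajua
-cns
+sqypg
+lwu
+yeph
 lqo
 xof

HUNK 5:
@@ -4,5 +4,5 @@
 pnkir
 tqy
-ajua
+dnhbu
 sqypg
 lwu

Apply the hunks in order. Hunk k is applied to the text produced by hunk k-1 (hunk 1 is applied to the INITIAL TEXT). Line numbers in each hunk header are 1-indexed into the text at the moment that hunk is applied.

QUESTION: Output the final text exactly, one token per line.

Hunk 1: at line 1 remove [yczb,aonqh,qxuo] add [sxr,ftv,cns] -> 9 lines: dojm eid sxr ftv cns lqo xof teczw ghl
Hunk 2: at line 2 remove [ftv] add [pnkir,fuqh,ajua] -> 11 lines: dojm eid sxr pnkir fuqh ajua cns lqo xof teczw ghl
Hunk 3: at line 3 remove [fuqh] add [tqy] -> 11 lines: dojm eid sxr pnkir tqy ajua cns lqo xof teczw ghl
Hunk 4: at line 5 remove [cns] add [sqypg,lwu,yeph] -> 13 lines: dojm eid sxr pnkir tqy ajua sqypg lwu yeph lqo xof teczw ghl
Hunk 5: at line 4 remove [ajua] add [dnhbu] -> 13 lines: dojm eid sxr pnkir tqy dnhbu sqypg lwu yeph lqo xof teczw ghl

Answer: dojm
eid
sxr
pnkir
tqy
dnhbu
sqypg
lwu
yeph
lqo
xof
teczw
ghl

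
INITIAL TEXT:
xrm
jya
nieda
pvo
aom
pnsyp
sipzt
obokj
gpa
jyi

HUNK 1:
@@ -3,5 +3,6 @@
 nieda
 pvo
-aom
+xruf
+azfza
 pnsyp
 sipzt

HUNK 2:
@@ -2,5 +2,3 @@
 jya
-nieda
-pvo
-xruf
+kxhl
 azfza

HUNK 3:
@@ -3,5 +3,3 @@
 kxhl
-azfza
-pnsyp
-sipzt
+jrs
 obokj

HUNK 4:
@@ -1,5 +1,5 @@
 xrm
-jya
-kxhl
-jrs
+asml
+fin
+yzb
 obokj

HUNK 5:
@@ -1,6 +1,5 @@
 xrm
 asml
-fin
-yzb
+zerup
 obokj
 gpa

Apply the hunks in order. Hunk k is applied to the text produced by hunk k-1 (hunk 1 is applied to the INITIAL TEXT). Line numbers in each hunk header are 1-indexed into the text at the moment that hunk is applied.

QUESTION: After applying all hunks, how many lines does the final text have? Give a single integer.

Hunk 1: at line 3 remove [aom] add [xruf,azfza] -> 11 lines: xrm jya nieda pvo xruf azfza pnsyp sipzt obokj gpa jyi
Hunk 2: at line 2 remove [nieda,pvo,xruf] add [kxhl] -> 9 lines: xrm jya kxhl azfza pnsyp sipzt obokj gpa jyi
Hunk 3: at line 3 remove [azfza,pnsyp,sipzt] add [jrs] -> 7 lines: xrm jya kxhl jrs obokj gpa jyi
Hunk 4: at line 1 remove [jya,kxhl,jrs] add [asml,fin,yzb] -> 7 lines: xrm asml fin yzb obokj gpa jyi
Hunk 5: at line 1 remove [fin,yzb] add [zerup] -> 6 lines: xrm asml zerup obokj gpa jyi
Final line count: 6

Answer: 6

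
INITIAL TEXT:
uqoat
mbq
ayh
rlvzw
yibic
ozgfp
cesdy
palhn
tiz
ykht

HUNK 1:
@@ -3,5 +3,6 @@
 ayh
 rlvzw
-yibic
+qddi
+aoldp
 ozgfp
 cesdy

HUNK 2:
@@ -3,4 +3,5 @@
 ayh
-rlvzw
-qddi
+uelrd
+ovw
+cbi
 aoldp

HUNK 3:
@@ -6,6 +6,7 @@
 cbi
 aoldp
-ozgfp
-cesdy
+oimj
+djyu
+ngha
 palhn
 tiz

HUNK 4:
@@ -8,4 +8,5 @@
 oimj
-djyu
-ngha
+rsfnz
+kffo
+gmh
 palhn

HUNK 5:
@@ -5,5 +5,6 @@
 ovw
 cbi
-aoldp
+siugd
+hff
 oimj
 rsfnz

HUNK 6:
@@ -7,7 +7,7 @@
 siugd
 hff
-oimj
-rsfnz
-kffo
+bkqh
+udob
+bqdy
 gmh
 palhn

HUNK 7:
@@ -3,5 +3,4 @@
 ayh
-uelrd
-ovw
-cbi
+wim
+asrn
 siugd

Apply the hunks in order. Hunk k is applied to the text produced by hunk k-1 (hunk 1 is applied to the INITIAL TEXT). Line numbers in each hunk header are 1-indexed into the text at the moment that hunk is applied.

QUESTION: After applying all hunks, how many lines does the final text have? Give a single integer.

Answer: 14

Derivation:
Hunk 1: at line 3 remove [yibic] add [qddi,aoldp] -> 11 lines: uqoat mbq ayh rlvzw qddi aoldp ozgfp cesdy palhn tiz ykht
Hunk 2: at line 3 remove [rlvzw,qddi] add [uelrd,ovw,cbi] -> 12 lines: uqoat mbq ayh uelrd ovw cbi aoldp ozgfp cesdy palhn tiz ykht
Hunk 3: at line 6 remove [ozgfp,cesdy] add [oimj,djyu,ngha] -> 13 lines: uqoat mbq ayh uelrd ovw cbi aoldp oimj djyu ngha palhn tiz ykht
Hunk 4: at line 8 remove [djyu,ngha] add [rsfnz,kffo,gmh] -> 14 lines: uqoat mbq ayh uelrd ovw cbi aoldp oimj rsfnz kffo gmh palhn tiz ykht
Hunk 5: at line 5 remove [aoldp] add [siugd,hff] -> 15 lines: uqoat mbq ayh uelrd ovw cbi siugd hff oimj rsfnz kffo gmh palhn tiz ykht
Hunk 6: at line 7 remove [oimj,rsfnz,kffo] add [bkqh,udob,bqdy] -> 15 lines: uqoat mbq ayh uelrd ovw cbi siugd hff bkqh udob bqdy gmh palhn tiz ykht
Hunk 7: at line 3 remove [uelrd,ovw,cbi] add [wim,asrn] -> 14 lines: uqoat mbq ayh wim asrn siugd hff bkqh udob bqdy gmh palhn tiz ykht
Final line count: 14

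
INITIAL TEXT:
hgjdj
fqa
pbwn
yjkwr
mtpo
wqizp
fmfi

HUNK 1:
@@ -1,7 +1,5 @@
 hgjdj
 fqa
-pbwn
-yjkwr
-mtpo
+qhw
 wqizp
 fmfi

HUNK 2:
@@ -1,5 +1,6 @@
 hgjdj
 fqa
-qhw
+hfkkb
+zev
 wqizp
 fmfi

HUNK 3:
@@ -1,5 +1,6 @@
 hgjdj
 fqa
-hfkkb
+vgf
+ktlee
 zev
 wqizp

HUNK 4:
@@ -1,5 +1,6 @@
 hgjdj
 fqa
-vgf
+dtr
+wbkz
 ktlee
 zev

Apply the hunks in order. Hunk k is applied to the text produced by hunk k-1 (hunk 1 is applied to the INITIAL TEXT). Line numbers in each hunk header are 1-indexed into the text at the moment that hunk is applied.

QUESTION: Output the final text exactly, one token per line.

Hunk 1: at line 1 remove [pbwn,yjkwr,mtpo] add [qhw] -> 5 lines: hgjdj fqa qhw wqizp fmfi
Hunk 2: at line 1 remove [qhw] add [hfkkb,zev] -> 6 lines: hgjdj fqa hfkkb zev wqizp fmfi
Hunk 3: at line 1 remove [hfkkb] add [vgf,ktlee] -> 7 lines: hgjdj fqa vgf ktlee zev wqizp fmfi
Hunk 4: at line 1 remove [vgf] add [dtr,wbkz] -> 8 lines: hgjdj fqa dtr wbkz ktlee zev wqizp fmfi

Answer: hgjdj
fqa
dtr
wbkz
ktlee
zev
wqizp
fmfi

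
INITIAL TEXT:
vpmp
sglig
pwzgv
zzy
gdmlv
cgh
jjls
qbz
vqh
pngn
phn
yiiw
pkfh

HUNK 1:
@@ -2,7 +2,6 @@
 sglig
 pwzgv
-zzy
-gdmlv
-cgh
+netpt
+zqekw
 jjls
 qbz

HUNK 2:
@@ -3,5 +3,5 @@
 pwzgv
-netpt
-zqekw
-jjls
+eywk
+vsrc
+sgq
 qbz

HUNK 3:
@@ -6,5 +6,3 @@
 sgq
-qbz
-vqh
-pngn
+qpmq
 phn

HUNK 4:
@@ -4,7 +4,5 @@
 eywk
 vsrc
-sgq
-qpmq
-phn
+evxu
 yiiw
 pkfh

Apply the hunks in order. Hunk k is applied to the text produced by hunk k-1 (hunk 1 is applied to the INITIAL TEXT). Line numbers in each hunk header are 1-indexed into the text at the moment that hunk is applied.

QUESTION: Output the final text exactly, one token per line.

Answer: vpmp
sglig
pwzgv
eywk
vsrc
evxu
yiiw
pkfh

Derivation:
Hunk 1: at line 2 remove [zzy,gdmlv,cgh] add [netpt,zqekw] -> 12 lines: vpmp sglig pwzgv netpt zqekw jjls qbz vqh pngn phn yiiw pkfh
Hunk 2: at line 3 remove [netpt,zqekw,jjls] add [eywk,vsrc,sgq] -> 12 lines: vpmp sglig pwzgv eywk vsrc sgq qbz vqh pngn phn yiiw pkfh
Hunk 3: at line 6 remove [qbz,vqh,pngn] add [qpmq] -> 10 lines: vpmp sglig pwzgv eywk vsrc sgq qpmq phn yiiw pkfh
Hunk 4: at line 4 remove [sgq,qpmq,phn] add [evxu] -> 8 lines: vpmp sglig pwzgv eywk vsrc evxu yiiw pkfh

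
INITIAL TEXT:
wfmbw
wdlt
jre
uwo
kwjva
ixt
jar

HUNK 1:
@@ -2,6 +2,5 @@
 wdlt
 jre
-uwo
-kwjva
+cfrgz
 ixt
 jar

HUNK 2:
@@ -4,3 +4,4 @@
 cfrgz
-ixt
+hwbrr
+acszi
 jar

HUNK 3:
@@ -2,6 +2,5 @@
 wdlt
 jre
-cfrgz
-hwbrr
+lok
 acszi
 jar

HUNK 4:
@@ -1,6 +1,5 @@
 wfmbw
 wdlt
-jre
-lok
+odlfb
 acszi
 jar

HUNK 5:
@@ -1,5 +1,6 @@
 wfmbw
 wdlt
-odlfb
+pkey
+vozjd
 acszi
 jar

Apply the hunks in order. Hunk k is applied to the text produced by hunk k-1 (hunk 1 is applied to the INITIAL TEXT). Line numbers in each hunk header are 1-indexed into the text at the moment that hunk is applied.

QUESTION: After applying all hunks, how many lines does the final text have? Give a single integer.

Hunk 1: at line 2 remove [uwo,kwjva] add [cfrgz] -> 6 lines: wfmbw wdlt jre cfrgz ixt jar
Hunk 2: at line 4 remove [ixt] add [hwbrr,acszi] -> 7 lines: wfmbw wdlt jre cfrgz hwbrr acszi jar
Hunk 3: at line 2 remove [cfrgz,hwbrr] add [lok] -> 6 lines: wfmbw wdlt jre lok acszi jar
Hunk 4: at line 1 remove [jre,lok] add [odlfb] -> 5 lines: wfmbw wdlt odlfb acszi jar
Hunk 5: at line 1 remove [odlfb] add [pkey,vozjd] -> 6 lines: wfmbw wdlt pkey vozjd acszi jar
Final line count: 6

Answer: 6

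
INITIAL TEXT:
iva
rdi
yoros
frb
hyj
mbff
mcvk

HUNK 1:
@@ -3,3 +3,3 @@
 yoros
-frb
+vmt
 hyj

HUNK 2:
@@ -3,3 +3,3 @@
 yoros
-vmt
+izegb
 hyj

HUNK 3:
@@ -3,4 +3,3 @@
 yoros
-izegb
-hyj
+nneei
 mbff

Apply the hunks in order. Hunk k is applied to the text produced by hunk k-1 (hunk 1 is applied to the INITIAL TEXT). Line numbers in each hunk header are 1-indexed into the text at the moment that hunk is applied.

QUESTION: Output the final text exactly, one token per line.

Hunk 1: at line 3 remove [frb] add [vmt] -> 7 lines: iva rdi yoros vmt hyj mbff mcvk
Hunk 2: at line 3 remove [vmt] add [izegb] -> 7 lines: iva rdi yoros izegb hyj mbff mcvk
Hunk 3: at line 3 remove [izegb,hyj] add [nneei] -> 6 lines: iva rdi yoros nneei mbff mcvk

Answer: iva
rdi
yoros
nneei
mbff
mcvk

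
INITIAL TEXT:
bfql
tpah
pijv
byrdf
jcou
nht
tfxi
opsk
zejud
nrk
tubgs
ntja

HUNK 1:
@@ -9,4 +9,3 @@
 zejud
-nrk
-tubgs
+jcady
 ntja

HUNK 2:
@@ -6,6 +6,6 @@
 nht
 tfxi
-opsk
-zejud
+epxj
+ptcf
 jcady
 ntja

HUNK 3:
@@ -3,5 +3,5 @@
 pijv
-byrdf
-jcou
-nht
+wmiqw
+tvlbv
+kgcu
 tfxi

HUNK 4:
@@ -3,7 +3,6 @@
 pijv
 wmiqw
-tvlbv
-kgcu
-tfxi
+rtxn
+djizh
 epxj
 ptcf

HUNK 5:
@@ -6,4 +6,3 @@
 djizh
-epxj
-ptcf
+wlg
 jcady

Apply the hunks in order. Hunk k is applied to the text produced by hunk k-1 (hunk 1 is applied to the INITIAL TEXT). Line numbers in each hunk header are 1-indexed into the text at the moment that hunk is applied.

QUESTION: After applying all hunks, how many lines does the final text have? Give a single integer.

Hunk 1: at line 9 remove [nrk,tubgs] add [jcady] -> 11 lines: bfql tpah pijv byrdf jcou nht tfxi opsk zejud jcady ntja
Hunk 2: at line 6 remove [opsk,zejud] add [epxj,ptcf] -> 11 lines: bfql tpah pijv byrdf jcou nht tfxi epxj ptcf jcady ntja
Hunk 3: at line 3 remove [byrdf,jcou,nht] add [wmiqw,tvlbv,kgcu] -> 11 lines: bfql tpah pijv wmiqw tvlbv kgcu tfxi epxj ptcf jcady ntja
Hunk 4: at line 3 remove [tvlbv,kgcu,tfxi] add [rtxn,djizh] -> 10 lines: bfql tpah pijv wmiqw rtxn djizh epxj ptcf jcady ntja
Hunk 5: at line 6 remove [epxj,ptcf] add [wlg] -> 9 lines: bfql tpah pijv wmiqw rtxn djizh wlg jcady ntja
Final line count: 9

Answer: 9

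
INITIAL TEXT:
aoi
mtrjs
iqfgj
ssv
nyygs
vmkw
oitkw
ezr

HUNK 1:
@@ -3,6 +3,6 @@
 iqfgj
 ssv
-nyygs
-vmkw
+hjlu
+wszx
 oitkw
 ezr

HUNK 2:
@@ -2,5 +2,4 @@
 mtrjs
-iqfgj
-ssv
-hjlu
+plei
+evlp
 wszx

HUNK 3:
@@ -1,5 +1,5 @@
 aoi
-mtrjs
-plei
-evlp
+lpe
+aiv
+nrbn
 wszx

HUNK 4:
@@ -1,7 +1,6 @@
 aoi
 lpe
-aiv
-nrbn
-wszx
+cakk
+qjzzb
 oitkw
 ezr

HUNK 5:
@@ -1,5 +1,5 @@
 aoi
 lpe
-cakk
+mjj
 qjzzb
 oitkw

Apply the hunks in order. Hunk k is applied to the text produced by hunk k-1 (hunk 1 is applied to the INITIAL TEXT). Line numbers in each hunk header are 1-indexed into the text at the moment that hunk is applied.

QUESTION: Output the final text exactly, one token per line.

Hunk 1: at line 3 remove [nyygs,vmkw] add [hjlu,wszx] -> 8 lines: aoi mtrjs iqfgj ssv hjlu wszx oitkw ezr
Hunk 2: at line 2 remove [iqfgj,ssv,hjlu] add [plei,evlp] -> 7 lines: aoi mtrjs plei evlp wszx oitkw ezr
Hunk 3: at line 1 remove [mtrjs,plei,evlp] add [lpe,aiv,nrbn] -> 7 lines: aoi lpe aiv nrbn wszx oitkw ezr
Hunk 4: at line 1 remove [aiv,nrbn,wszx] add [cakk,qjzzb] -> 6 lines: aoi lpe cakk qjzzb oitkw ezr
Hunk 5: at line 1 remove [cakk] add [mjj] -> 6 lines: aoi lpe mjj qjzzb oitkw ezr

Answer: aoi
lpe
mjj
qjzzb
oitkw
ezr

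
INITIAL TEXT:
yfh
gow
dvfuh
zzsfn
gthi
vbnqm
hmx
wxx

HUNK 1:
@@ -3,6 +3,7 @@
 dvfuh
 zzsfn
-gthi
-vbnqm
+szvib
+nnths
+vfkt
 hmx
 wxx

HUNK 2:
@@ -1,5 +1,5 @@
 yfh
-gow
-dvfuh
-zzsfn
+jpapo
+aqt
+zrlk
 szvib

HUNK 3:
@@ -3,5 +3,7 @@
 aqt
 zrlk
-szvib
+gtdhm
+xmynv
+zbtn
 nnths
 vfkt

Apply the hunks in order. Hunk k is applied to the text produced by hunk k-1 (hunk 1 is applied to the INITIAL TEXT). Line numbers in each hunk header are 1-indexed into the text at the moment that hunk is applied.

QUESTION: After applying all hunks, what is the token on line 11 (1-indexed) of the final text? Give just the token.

Answer: wxx

Derivation:
Hunk 1: at line 3 remove [gthi,vbnqm] add [szvib,nnths,vfkt] -> 9 lines: yfh gow dvfuh zzsfn szvib nnths vfkt hmx wxx
Hunk 2: at line 1 remove [gow,dvfuh,zzsfn] add [jpapo,aqt,zrlk] -> 9 lines: yfh jpapo aqt zrlk szvib nnths vfkt hmx wxx
Hunk 3: at line 3 remove [szvib] add [gtdhm,xmynv,zbtn] -> 11 lines: yfh jpapo aqt zrlk gtdhm xmynv zbtn nnths vfkt hmx wxx
Final line 11: wxx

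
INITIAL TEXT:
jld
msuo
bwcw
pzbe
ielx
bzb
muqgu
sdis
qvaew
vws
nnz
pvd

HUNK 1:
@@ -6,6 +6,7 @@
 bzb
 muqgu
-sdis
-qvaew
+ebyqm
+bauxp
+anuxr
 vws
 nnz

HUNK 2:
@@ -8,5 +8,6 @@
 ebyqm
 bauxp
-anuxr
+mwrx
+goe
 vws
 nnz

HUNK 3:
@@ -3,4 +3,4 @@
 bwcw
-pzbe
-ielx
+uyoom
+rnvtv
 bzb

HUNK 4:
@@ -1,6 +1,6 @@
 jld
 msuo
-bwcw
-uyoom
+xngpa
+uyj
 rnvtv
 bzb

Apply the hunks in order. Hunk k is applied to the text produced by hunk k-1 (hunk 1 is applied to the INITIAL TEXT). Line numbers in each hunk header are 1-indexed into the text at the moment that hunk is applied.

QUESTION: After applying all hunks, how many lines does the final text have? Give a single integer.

Answer: 14

Derivation:
Hunk 1: at line 6 remove [sdis,qvaew] add [ebyqm,bauxp,anuxr] -> 13 lines: jld msuo bwcw pzbe ielx bzb muqgu ebyqm bauxp anuxr vws nnz pvd
Hunk 2: at line 8 remove [anuxr] add [mwrx,goe] -> 14 lines: jld msuo bwcw pzbe ielx bzb muqgu ebyqm bauxp mwrx goe vws nnz pvd
Hunk 3: at line 3 remove [pzbe,ielx] add [uyoom,rnvtv] -> 14 lines: jld msuo bwcw uyoom rnvtv bzb muqgu ebyqm bauxp mwrx goe vws nnz pvd
Hunk 4: at line 1 remove [bwcw,uyoom] add [xngpa,uyj] -> 14 lines: jld msuo xngpa uyj rnvtv bzb muqgu ebyqm bauxp mwrx goe vws nnz pvd
Final line count: 14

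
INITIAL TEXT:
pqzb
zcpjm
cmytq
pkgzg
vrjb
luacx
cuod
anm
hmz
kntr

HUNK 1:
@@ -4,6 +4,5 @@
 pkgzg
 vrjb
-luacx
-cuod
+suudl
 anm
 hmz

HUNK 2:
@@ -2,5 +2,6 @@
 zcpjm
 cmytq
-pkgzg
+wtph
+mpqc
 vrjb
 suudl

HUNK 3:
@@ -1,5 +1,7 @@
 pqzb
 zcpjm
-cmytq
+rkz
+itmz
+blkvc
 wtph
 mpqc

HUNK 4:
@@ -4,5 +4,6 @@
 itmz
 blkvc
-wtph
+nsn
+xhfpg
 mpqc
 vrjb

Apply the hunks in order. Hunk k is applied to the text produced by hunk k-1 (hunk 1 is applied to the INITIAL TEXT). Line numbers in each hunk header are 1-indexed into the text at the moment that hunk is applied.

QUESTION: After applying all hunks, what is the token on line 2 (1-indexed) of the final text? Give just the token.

Hunk 1: at line 4 remove [luacx,cuod] add [suudl] -> 9 lines: pqzb zcpjm cmytq pkgzg vrjb suudl anm hmz kntr
Hunk 2: at line 2 remove [pkgzg] add [wtph,mpqc] -> 10 lines: pqzb zcpjm cmytq wtph mpqc vrjb suudl anm hmz kntr
Hunk 3: at line 1 remove [cmytq] add [rkz,itmz,blkvc] -> 12 lines: pqzb zcpjm rkz itmz blkvc wtph mpqc vrjb suudl anm hmz kntr
Hunk 4: at line 4 remove [wtph] add [nsn,xhfpg] -> 13 lines: pqzb zcpjm rkz itmz blkvc nsn xhfpg mpqc vrjb suudl anm hmz kntr
Final line 2: zcpjm

Answer: zcpjm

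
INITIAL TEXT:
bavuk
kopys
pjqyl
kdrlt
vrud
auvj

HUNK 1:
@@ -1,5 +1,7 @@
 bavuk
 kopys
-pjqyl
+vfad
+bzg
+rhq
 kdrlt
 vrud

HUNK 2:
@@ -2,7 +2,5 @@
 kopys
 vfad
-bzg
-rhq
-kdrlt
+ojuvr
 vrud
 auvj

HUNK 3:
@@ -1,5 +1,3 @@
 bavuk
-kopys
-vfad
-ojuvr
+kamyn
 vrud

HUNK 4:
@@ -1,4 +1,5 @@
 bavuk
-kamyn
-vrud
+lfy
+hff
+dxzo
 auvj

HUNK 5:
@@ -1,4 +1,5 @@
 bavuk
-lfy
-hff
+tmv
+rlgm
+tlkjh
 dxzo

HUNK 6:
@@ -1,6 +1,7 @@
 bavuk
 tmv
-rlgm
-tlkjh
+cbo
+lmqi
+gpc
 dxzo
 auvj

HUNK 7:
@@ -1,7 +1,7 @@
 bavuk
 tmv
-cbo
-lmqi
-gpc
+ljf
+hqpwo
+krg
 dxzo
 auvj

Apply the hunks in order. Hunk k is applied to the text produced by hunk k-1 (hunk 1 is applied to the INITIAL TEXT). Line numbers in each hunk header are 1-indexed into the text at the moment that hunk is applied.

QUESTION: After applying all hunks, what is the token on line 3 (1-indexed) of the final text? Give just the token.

Hunk 1: at line 1 remove [pjqyl] add [vfad,bzg,rhq] -> 8 lines: bavuk kopys vfad bzg rhq kdrlt vrud auvj
Hunk 2: at line 2 remove [bzg,rhq,kdrlt] add [ojuvr] -> 6 lines: bavuk kopys vfad ojuvr vrud auvj
Hunk 3: at line 1 remove [kopys,vfad,ojuvr] add [kamyn] -> 4 lines: bavuk kamyn vrud auvj
Hunk 4: at line 1 remove [kamyn,vrud] add [lfy,hff,dxzo] -> 5 lines: bavuk lfy hff dxzo auvj
Hunk 5: at line 1 remove [lfy,hff] add [tmv,rlgm,tlkjh] -> 6 lines: bavuk tmv rlgm tlkjh dxzo auvj
Hunk 6: at line 1 remove [rlgm,tlkjh] add [cbo,lmqi,gpc] -> 7 lines: bavuk tmv cbo lmqi gpc dxzo auvj
Hunk 7: at line 1 remove [cbo,lmqi,gpc] add [ljf,hqpwo,krg] -> 7 lines: bavuk tmv ljf hqpwo krg dxzo auvj
Final line 3: ljf

Answer: ljf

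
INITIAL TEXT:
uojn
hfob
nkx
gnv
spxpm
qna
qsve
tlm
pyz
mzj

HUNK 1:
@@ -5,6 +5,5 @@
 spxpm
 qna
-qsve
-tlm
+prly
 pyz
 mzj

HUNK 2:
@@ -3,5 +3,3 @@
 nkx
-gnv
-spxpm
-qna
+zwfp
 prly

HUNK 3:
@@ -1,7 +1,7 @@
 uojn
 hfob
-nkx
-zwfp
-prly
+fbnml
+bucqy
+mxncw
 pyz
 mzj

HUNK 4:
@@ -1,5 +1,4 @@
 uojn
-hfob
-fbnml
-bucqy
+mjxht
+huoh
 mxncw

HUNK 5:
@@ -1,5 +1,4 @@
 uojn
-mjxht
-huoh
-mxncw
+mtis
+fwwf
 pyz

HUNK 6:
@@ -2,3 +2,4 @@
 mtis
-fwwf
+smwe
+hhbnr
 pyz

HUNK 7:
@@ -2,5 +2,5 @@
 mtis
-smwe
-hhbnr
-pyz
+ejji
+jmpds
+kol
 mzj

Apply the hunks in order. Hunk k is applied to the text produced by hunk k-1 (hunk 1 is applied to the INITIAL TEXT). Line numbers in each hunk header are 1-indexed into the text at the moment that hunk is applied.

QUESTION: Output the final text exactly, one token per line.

Hunk 1: at line 5 remove [qsve,tlm] add [prly] -> 9 lines: uojn hfob nkx gnv spxpm qna prly pyz mzj
Hunk 2: at line 3 remove [gnv,spxpm,qna] add [zwfp] -> 7 lines: uojn hfob nkx zwfp prly pyz mzj
Hunk 3: at line 1 remove [nkx,zwfp,prly] add [fbnml,bucqy,mxncw] -> 7 lines: uojn hfob fbnml bucqy mxncw pyz mzj
Hunk 4: at line 1 remove [hfob,fbnml,bucqy] add [mjxht,huoh] -> 6 lines: uojn mjxht huoh mxncw pyz mzj
Hunk 5: at line 1 remove [mjxht,huoh,mxncw] add [mtis,fwwf] -> 5 lines: uojn mtis fwwf pyz mzj
Hunk 6: at line 2 remove [fwwf] add [smwe,hhbnr] -> 6 lines: uojn mtis smwe hhbnr pyz mzj
Hunk 7: at line 2 remove [smwe,hhbnr,pyz] add [ejji,jmpds,kol] -> 6 lines: uojn mtis ejji jmpds kol mzj

Answer: uojn
mtis
ejji
jmpds
kol
mzj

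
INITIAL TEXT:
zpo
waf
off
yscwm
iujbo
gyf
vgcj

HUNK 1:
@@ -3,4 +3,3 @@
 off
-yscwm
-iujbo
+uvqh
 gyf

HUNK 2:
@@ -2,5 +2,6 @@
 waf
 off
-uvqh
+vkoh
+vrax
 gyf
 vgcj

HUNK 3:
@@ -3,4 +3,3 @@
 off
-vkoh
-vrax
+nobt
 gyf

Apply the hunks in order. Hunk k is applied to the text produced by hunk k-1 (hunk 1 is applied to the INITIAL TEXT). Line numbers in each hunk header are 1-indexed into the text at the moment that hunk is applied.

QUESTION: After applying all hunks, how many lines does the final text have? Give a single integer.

Hunk 1: at line 3 remove [yscwm,iujbo] add [uvqh] -> 6 lines: zpo waf off uvqh gyf vgcj
Hunk 2: at line 2 remove [uvqh] add [vkoh,vrax] -> 7 lines: zpo waf off vkoh vrax gyf vgcj
Hunk 3: at line 3 remove [vkoh,vrax] add [nobt] -> 6 lines: zpo waf off nobt gyf vgcj
Final line count: 6

Answer: 6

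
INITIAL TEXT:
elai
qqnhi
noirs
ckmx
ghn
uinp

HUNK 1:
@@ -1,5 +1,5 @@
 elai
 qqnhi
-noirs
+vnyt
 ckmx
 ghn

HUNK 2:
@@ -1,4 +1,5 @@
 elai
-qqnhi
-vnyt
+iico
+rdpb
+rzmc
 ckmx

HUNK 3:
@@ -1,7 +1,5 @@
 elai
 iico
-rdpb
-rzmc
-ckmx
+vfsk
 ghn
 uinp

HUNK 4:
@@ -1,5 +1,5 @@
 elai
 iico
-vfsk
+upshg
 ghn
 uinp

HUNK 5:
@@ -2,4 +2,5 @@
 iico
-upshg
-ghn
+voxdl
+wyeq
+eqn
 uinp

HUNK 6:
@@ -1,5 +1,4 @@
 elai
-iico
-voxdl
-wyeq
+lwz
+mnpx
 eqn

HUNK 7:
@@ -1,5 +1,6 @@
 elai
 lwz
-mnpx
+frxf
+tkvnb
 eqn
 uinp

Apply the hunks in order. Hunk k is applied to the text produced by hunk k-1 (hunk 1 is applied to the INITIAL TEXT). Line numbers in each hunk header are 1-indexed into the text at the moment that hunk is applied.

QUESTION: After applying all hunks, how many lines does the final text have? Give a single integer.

Answer: 6

Derivation:
Hunk 1: at line 1 remove [noirs] add [vnyt] -> 6 lines: elai qqnhi vnyt ckmx ghn uinp
Hunk 2: at line 1 remove [qqnhi,vnyt] add [iico,rdpb,rzmc] -> 7 lines: elai iico rdpb rzmc ckmx ghn uinp
Hunk 3: at line 1 remove [rdpb,rzmc,ckmx] add [vfsk] -> 5 lines: elai iico vfsk ghn uinp
Hunk 4: at line 1 remove [vfsk] add [upshg] -> 5 lines: elai iico upshg ghn uinp
Hunk 5: at line 2 remove [upshg,ghn] add [voxdl,wyeq,eqn] -> 6 lines: elai iico voxdl wyeq eqn uinp
Hunk 6: at line 1 remove [iico,voxdl,wyeq] add [lwz,mnpx] -> 5 lines: elai lwz mnpx eqn uinp
Hunk 7: at line 1 remove [mnpx] add [frxf,tkvnb] -> 6 lines: elai lwz frxf tkvnb eqn uinp
Final line count: 6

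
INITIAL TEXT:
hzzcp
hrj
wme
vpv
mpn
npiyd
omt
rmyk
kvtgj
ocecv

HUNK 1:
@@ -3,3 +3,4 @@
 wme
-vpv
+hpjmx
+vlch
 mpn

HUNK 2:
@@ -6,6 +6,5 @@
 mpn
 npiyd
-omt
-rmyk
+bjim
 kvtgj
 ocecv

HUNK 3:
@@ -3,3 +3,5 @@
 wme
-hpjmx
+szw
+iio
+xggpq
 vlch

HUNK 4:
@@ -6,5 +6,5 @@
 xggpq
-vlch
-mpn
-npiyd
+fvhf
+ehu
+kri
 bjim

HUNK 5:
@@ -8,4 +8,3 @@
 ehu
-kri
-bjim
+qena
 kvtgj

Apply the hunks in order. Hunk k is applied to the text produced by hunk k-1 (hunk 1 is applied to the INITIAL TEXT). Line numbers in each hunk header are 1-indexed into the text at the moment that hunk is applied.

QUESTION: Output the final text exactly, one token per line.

Hunk 1: at line 3 remove [vpv] add [hpjmx,vlch] -> 11 lines: hzzcp hrj wme hpjmx vlch mpn npiyd omt rmyk kvtgj ocecv
Hunk 2: at line 6 remove [omt,rmyk] add [bjim] -> 10 lines: hzzcp hrj wme hpjmx vlch mpn npiyd bjim kvtgj ocecv
Hunk 3: at line 3 remove [hpjmx] add [szw,iio,xggpq] -> 12 lines: hzzcp hrj wme szw iio xggpq vlch mpn npiyd bjim kvtgj ocecv
Hunk 4: at line 6 remove [vlch,mpn,npiyd] add [fvhf,ehu,kri] -> 12 lines: hzzcp hrj wme szw iio xggpq fvhf ehu kri bjim kvtgj ocecv
Hunk 5: at line 8 remove [kri,bjim] add [qena] -> 11 lines: hzzcp hrj wme szw iio xggpq fvhf ehu qena kvtgj ocecv

Answer: hzzcp
hrj
wme
szw
iio
xggpq
fvhf
ehu
qena
kvtgj
ocecv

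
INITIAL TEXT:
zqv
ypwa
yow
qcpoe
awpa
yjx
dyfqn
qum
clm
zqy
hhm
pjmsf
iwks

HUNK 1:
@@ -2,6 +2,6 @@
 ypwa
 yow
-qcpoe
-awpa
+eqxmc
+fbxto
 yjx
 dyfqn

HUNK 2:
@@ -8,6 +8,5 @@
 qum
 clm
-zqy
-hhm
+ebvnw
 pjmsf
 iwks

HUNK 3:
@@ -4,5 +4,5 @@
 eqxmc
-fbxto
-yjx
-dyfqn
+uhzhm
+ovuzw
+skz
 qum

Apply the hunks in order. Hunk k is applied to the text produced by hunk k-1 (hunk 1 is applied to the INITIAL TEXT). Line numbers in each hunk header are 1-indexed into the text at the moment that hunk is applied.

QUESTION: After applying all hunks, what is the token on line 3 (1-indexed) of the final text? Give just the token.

Hunk 1: at line 2 remove [qcpoe,awpa] add [eqxmc,fbxto] -> 13 lines: zqv ypwa yow eqxmc fbxto yjx dyfqn qum clm zqy hhm pjmsf iwks
Hunk 2: at line 8 remove [zqy,hhm] add [ebvnw] -> 12 lines: zqv ypwa yow eqxmc fbxto yjx dyfqn qum clm ebvnw pjmsf iwks
Hunk 3: at line 4 remove [fbxto,yjx,dyfqn] add [uhzhm,ovuzw,skz] -> 12 lines: zqv ypwa yow eqxmc uhzhm ovuzw skz qum clm ebvnw pjmsf iwks
Final line 3: yow

Answer: yow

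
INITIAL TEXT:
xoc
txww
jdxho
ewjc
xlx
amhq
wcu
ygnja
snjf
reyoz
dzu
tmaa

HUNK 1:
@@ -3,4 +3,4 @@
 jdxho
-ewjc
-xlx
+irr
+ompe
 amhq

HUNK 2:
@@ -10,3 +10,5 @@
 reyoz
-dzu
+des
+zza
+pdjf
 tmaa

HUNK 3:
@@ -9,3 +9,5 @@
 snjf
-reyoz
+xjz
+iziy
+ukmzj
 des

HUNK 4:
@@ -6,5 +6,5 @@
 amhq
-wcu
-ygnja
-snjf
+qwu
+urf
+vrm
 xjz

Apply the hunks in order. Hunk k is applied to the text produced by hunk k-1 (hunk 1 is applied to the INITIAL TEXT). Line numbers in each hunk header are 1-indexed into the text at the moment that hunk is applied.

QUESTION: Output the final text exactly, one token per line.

Answer: xoc
txww
jdxho
irr
ompe
amhq
qwu
urf
vrm
xjz
iziy
ukmzj
des
zza
pdjf
tmaa

Derivation:
Hunk 1: at line 3 remove [ewjc,xlx] add [irr,ompe] -> 12 lines: xoc txww jdxho irr ompe amhq wcu ygnja snjf reyoz dzu tmaa
Hunk 2: at line 10 remove [dzu] add [des,zza,pdjf] -> 14 lines: xoc txww jdxho irr ompe amhq wcu ygnja snjf reyoz des zza pdjf tmaa
Hunk 3: at line 9 remove [reyoz] add [xjz,iziy,ukmzj] -> 16 lines: xoc txww jdxho irr ompe amhq wcu ygnja snjf xjz iziy ukmzj des zza pdjf tmaa
Hunk 4: at line 6 remove [wcu,ygnja,snjf] add [qwu,urf,vrm] -> 16 lines: xoc txww jdxho irr ompe amhq qwu urf vrm xjz iziy ukmzj des zza pdjf tmaa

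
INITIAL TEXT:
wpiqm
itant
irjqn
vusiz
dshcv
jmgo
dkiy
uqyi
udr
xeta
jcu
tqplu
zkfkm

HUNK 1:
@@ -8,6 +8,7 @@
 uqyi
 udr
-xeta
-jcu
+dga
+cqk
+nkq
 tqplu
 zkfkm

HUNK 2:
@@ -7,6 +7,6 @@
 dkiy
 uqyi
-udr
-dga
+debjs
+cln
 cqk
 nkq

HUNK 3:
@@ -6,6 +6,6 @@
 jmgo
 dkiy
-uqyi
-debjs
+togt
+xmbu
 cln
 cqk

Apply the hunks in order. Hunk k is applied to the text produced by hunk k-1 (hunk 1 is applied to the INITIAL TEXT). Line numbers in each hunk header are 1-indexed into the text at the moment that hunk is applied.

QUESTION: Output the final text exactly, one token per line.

Hunk 1: at line 8 remove [xeta,jcu] add [dga,cqk,nkq] -> 14 lines: wpiqm itant irjqn vusiz dshcv jmgo dkiy uqyi udr dga cqk nkq tqplu zkfkm
Hunk 2: at line 7 remove [udr,dga] add [debjs,cln] -> 14 lines: wpiqm itant irjqn vusiz dshcv jmgo dkiy uqyi debjs cln cqk nkq tqplu zkfkm
Hunk 3: at line 6 remove [uqyi,debjs] add [togt,xmbu] -> 14 lines: wpiqm itant irjqn vusiz dshcv jmgo dkiy togt xmbu cln cqk nkq tqplu zkfkm

Answer: wpiqm
itant
irjqn
vusiz
dshcv
jmgo
dkiy
togt
xmbu
cln
cqk
nkq
tqplu
zkfkm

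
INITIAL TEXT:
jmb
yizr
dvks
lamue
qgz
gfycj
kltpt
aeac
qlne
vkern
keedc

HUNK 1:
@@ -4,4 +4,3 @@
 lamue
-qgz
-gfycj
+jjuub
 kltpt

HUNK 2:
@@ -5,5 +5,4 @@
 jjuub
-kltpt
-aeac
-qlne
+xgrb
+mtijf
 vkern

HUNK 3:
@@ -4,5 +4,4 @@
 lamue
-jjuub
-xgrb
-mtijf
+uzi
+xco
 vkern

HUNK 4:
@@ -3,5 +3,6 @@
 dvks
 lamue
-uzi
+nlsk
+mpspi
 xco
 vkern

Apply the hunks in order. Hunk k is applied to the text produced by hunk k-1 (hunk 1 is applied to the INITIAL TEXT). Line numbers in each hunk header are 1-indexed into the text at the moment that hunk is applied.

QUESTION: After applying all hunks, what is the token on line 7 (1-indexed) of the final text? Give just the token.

Answer: xco

Derivation:
Hunk 1: at line 4 remove [qgz,gfycj] add [jjuub] -> 10 lines: jmb yizr dvks lamue jjuub kltpt aeac qlne vkern keedc
Hunk 2: at line 5 remove [kltpt,aeac,qlne] add [xgrb,mtijf] -> 9 lines: jmb yizr dvks lamue jjuub xgrb mtijf vkern keedc
Hunk 3: at line 4 remove [jjuub,xgrb,mtijf] add [uzi,xco] -> 8 lines: jmb yizr dvks lamue uzi xco vkern keedc
Hunk 4: at line 3 remove [uzi] add [nlsk,mpspi] -> 9 lines: jmb yizr dvks lamue nlsk mpspi xco vkern keedc
Final line 7: xco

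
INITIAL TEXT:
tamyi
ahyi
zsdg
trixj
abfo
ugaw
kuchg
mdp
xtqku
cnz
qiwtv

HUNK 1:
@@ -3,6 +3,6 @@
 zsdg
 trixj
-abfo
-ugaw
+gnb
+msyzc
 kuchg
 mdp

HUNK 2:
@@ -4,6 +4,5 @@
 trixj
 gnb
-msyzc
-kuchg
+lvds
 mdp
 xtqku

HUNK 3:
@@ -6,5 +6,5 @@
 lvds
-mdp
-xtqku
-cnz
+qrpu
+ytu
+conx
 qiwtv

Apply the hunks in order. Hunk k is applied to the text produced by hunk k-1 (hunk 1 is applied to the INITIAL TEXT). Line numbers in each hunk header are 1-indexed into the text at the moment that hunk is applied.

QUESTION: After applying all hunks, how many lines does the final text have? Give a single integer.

Answer: 10

Derivation:
Hunk 1: at line 3 remove [abfo,ugaw] add [gnb,msyzc] -> 11 lines: tamyi ahyi zsdg trixj gnb msyzc kuchg mdp xtqku cnz qiwtv
Hunk 2: at line 4 remove [msyzc,kuchg] add [lvds] -> 10 lines: tamyi ahyi zsdg trixj gnb lvds mdp xtqku cnz qiwtv
Hunk 3: at line 6 remove [mdp,xtqku,cnz] add [qrpu,ytu,conx] -> 10 lines: tamyi ahyi zsdg trixj gnb lvds qrpu ytu conx qiwtv
Final line count: 10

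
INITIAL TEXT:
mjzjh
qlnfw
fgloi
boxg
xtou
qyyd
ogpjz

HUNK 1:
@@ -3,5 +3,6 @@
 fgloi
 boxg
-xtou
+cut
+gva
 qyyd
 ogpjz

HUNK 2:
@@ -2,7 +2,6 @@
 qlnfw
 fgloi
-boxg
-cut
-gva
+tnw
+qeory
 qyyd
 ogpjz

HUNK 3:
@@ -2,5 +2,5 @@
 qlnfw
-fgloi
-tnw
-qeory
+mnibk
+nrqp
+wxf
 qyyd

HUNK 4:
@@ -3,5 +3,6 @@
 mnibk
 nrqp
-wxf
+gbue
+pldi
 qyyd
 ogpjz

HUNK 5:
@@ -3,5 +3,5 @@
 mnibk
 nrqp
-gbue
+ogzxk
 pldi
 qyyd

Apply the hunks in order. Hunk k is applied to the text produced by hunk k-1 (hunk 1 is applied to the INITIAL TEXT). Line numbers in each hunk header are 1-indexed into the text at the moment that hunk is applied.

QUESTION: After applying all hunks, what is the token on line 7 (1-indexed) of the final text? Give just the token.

Answer: qyyd

Derivation:
Hunk 1: at line 3 remove [xtou] add [cut,gva] -> 8 lines: mjzjh qlnfw fgloi boxg cut gva qyyd ogpjz
Hunk 2: at line 2 remove [boxg,cut,gva] add [tnw,qeory] -> 7 lines: mjzjh qlnfw fgloi tnw qeory qyyd ogpjz
Hunk 3: at line 2 remove [fgloi,tnw,qeory] add [mnibk,nrqp,wxf] -> 7 lines: mjzjh qlnfw mnibk nrqp wxf qyyd ogpjz
Hunk 4: at line 3 remove [wxf] add [gbue,pldi] -> 8 lines: mjzjh qlnfw mnibk nrqp gbue pldi qyyd ogpjz
Hunk 5: at line 3 remove [gbue] add [ogzxk] -> 8 lines: mjzjh qlnfw mnibk nrqp ogzxk pldi qyyd ogpjz
Final line 7: qyyd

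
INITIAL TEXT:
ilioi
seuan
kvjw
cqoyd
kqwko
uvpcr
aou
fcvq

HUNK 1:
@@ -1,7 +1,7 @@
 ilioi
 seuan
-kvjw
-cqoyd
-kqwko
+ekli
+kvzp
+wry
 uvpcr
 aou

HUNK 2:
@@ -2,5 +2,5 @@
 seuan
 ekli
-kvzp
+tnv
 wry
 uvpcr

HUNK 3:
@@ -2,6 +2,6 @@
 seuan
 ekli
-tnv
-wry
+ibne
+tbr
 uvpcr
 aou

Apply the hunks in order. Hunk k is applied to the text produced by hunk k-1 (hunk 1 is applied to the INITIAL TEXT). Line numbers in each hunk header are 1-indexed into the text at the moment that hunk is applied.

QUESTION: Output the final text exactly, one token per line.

Hunk 1: at line 1 remove [kvjw,cqoyd,kqwko] add [ekli,kvzp,wry] -> 8 lines: ilioi seuan ekli kvzp wry uvpcr aou fcvq
Hunk 2: at line 2 remove [kvzp] add [tnv] -> 8 lines: ilioi seuan ekli tnv wry uvpcr aou fcvq
Hunk 3: at line 2 remove [tnv,wry] add [ibne,tbr] -> 8 lines: ilioi seuan ekli ibne tbr uvpcr aou fcvq

Answer: ilioi
seuan
ekli
ibne
tbr
uvpcr
aou
fcvq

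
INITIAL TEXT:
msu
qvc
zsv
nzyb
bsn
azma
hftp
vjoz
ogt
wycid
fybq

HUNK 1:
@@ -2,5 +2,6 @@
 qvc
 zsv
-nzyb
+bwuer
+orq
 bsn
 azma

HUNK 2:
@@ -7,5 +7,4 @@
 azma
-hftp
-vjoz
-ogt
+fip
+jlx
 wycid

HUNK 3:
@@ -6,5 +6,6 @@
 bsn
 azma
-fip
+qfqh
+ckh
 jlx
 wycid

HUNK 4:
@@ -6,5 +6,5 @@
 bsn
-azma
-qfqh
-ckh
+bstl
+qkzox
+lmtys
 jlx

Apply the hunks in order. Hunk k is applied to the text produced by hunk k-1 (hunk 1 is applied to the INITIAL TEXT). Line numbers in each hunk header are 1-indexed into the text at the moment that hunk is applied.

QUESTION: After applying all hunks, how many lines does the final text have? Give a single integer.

Answer: 12

Derivation:
Hunk 1: at line 2 remove [nzyb] add [bwuer,orq] -> 12 lines: msu qvc zsv bwuer orq bsn azma hftp vjoz ogt wycid fybq
Hunk 2: at line 7 remove [hftp,vjoz,ogt] add [fip,jlx] -> 11 lines: msu qvc zsv bwuer orq bsn azma fip jlx wycid fybq
Hunk 3: at line 6 remove [fip] add [qfqh,ckh] -> 12 lines: msu qvc zsv bwuer orq bsn azma qfqh ckh jlx wycid fybq
Hunk 4: at line 6 remove [azma,qfqh,ckh] add [bstl,qkzox,lmtys] -> 12 lines: msu qvc zsv bwuer orq bsn bstl qkzox lmtys jlx wycid fybq
Final line count: 12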